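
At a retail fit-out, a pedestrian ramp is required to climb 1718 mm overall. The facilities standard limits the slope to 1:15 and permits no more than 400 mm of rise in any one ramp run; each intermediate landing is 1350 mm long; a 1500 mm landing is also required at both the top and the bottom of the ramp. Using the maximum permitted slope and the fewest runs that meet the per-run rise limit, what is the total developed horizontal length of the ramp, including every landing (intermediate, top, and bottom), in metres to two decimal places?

34.17 m

⌈1718/400⌉ = 5 ramp runs. That means 4 intermediate landings.
Horizontal run for 1718 mm of rise at 1:15 is 1718 × 15 = 25770 mm.
Intermediate landings: 4 × 1350 = 5400 mm.
Top and bottom landings: 2 × 1500 = 3000 mm.
Total = 25770 + 5400 + 3000 = 34170 mm.
= 34.17 m.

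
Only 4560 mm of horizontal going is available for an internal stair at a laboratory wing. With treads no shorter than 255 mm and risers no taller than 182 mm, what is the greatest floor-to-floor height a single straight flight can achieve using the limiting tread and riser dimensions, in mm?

3276 mm

4560 / 255 = 17.88, so 17 treads fit.
Risers = treads + 1 = 18.
Maximum height = 18 × 182 = 3276 mm.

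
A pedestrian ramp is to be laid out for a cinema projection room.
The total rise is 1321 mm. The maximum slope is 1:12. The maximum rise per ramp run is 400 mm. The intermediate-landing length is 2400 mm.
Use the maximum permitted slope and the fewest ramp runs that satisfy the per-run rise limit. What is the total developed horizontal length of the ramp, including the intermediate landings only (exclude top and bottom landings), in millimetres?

23052 mm

1321 / 400 = 3.303 → round up to 4 ramp runs. That means 3 intermediate landings.
Horizontal run for 1321 mm of rise at 1:12 is 1321 × 12 = 15852 mm.
Intermediate landings: 3 × 2400 = 7200 mm.
Total developed length = 15852 + 7200 = 23052 mm.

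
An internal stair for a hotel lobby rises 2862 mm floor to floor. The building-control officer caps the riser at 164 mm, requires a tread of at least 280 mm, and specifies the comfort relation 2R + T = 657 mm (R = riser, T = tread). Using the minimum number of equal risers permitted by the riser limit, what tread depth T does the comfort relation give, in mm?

2862 / 164 = 17.45, so 18 risers are needed.
R = 2862 ÷ 18 = 159 mm.
Tread T = 657 − 2 × 159 = 339 mm (≥ 280 mm).

339 mm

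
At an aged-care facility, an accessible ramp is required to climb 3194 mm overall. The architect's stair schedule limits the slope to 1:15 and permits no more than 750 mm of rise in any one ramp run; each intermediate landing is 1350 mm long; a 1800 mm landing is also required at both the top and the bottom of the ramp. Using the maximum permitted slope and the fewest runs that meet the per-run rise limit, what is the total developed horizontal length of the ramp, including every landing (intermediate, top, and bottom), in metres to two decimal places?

At most 750 each: 3194/750 = 4.26, giving 5 ramp runs. That means 4 intermediate landings.
Ramp run (horizontal) at 1:15: 3194 × 15 = 47910 mm.
Intermediate landings: 4 × 1350 = 5400 mm.
Top and bottom landings: 2 × 1800 = 3600 mm.
Total = 47910 + 5400 + 3600 = 56910 mm.
= 56.91 m.

56.91 m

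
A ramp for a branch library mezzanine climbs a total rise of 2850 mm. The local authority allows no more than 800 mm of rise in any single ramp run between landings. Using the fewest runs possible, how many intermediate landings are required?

⌈2850/800⌉ = 4 ramp runs.
4 runs are separated by 3 intermediate landings.

3 intermediate landings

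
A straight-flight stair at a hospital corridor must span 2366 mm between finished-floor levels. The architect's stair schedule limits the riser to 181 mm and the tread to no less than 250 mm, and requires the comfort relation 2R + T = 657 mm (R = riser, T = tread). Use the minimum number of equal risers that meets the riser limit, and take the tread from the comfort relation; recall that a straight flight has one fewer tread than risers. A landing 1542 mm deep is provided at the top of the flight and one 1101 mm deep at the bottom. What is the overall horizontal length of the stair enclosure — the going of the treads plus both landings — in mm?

6790 mm

2366 / 181 = 13.072 → round up to 14 risers.
Riser R = 2366 / 14 = 169 mm, within the 181 mm limit.
From 2R + T = 657: T = 657 − 338 = 319 mm.
14 risers give 13 treads; going = 13 × 319 = 4147 mm.
Add landings: 4147 + 1542 + 1101 = 6790 mm.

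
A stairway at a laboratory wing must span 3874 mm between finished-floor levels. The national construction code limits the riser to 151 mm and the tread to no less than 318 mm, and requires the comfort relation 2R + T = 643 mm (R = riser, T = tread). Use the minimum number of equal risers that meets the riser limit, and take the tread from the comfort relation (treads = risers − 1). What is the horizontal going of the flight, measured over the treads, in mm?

3874 / 151 = 25.656 → round up to 26 risers.
Each riser is 3874/26 = 149 mm (≤ 151 mm).
Tread T = 643 − 2 × 149 = 345 mm (≥ 318 mm).
Going = (26 − 1) × 345 = 8625 mm.

8625 mm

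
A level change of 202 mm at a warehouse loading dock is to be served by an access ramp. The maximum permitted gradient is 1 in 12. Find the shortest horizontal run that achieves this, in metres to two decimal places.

At 1:12 the run is 12 × 202 = 2424 mm.
2424 mm = 2.42 m.

2.42 m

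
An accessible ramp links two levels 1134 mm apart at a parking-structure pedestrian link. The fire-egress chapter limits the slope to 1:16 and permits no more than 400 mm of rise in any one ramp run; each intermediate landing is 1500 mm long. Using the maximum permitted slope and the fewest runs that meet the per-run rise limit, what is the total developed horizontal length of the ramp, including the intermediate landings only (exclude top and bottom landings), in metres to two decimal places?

21.14 m

1134 / 400 = 2.83, so 3 ramp runs are needed. That means 2 intermediate landings.
Horizontal run for 1134 mm of rise at 1:16 is 1134 × 16 = 18144 mm.
Intermediate landings: 2 × 1500 = 3000 mm.
Total developed length = 18144 + 3000 = 21144 mm.
= 21.14 m.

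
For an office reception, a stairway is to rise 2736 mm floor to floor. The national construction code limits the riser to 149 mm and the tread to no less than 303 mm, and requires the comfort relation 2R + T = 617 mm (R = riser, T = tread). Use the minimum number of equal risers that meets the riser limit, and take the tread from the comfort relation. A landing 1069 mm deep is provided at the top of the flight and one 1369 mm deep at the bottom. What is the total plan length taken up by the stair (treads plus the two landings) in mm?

8360 mm

2736 / 149 = 18.36, so 19 risers are needed.
Riser R = 2736 / 19 = 144 mm, within the 149 mm limit.
From 2R + T = 617: T = 617 − 288 = 329 mm.
Going = (19 − 1) × 329 = 5922 mm.
Add landings: 5922 + 1069 + 1369 = 8360 mm.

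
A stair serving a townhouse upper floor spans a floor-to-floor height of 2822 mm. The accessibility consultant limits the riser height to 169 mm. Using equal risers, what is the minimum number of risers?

17 risers

2822 / 169 = 16.70, so 17 risers are needed.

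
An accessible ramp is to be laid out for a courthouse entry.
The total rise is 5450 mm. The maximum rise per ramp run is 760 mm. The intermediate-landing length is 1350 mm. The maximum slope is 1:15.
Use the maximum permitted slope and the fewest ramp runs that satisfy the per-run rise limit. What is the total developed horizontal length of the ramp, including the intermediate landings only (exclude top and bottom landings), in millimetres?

91200 mm

At most 760 each: 5450/760 = 7.17, giving 8 ramp runs. That means 7 intermediate landings.
Horizontal run for 5450 mm of rise at 1:15 is 5450 × 15 = 81750 mm.
7 intermediate landings contribute 7 × 1350 = 9450 mm.
Developed length = 81750 + 9450 = 91200 mm.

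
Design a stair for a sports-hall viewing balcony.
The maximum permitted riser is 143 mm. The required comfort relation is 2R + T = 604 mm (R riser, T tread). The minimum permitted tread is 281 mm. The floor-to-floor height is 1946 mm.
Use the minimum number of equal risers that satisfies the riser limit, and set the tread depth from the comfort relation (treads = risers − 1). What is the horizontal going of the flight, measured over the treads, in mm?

⌈1946/143⌉ = 14 risers.
Riser R = 1946 / 14 = 139 mm, within the 143 mm limit.
From 2R + T = 604: T = 604 − 278 = 326 mm.
14 risers give 13 treads; going = 13 × 326 = 4238 mm.

4238 mm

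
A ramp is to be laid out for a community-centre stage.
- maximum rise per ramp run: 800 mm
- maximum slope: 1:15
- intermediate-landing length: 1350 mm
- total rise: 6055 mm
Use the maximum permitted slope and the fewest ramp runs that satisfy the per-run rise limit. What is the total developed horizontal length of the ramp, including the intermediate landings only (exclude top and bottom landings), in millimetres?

100275 mm

At most 800 each: 6055/800 = 7.57, giving 8 ramp runs. That means 7 intermediate landings.
Horizontal run for 6055 mm of rise at 1:15 is 6055 × 15 = 90825 mm.
7 intermediate landings contribute 7 × 1350 = 9450 mm.
Total developed length = 90825 + 9450 = 100275 mm.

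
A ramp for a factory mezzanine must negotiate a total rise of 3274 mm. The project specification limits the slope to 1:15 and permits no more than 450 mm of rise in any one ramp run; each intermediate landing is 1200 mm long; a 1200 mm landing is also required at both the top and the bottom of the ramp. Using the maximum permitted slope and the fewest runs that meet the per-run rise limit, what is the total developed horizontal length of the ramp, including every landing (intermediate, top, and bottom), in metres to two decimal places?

59.91 m

3274 / 450 = 7.276 → round up to 8 ramp runs. That means 7 intermediate landings.
Ramp run (horizontal) at 1:15: 3274 × 15 = 49110 mm.
Intermediate landings: 7 × 1200 = 8400 mm.
Top and bottom landings: 2 × 1200 = 2400 mm.
Total = 49110 + 8400 + 2400 = 59910 mm.
= 59.91 m.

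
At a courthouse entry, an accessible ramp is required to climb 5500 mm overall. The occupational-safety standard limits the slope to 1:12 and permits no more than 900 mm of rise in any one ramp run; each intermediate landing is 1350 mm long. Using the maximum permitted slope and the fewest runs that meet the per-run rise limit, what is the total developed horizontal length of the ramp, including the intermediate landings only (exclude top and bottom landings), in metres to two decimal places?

74.10 m

At most 900 each: 5500/900 = 6.11, giving 7 ramp runs. That means 6 intermediate landings.
Ramp run (horizontal) at 1:12: 5500 × 12 = 66000 mm.
6 intermediate landings contribute 6 × 1350 = 8100 mm.
Developed length = 66000 + 8100 = 74100 mm.
= 74.10 m.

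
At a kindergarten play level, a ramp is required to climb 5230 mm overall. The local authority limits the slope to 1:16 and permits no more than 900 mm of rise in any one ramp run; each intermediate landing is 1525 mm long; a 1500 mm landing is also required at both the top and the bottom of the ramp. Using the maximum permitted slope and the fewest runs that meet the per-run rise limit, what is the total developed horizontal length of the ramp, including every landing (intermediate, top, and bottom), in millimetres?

At most 900 each: 5230/900 = 5.81, giving 6 ramp runs. That means 5 intermediate landings.
Ramp run (horizontal) at 1:16: 5230 × 16 = 83680 mm.
5 intermediate landings contribute 5 × 1525 = 7625 mm.
Top and bottom landings: 2 × 1500 = 3000 mm.
Total = 83680 + 7625 + 3000 = 94305 mm.

94305 mm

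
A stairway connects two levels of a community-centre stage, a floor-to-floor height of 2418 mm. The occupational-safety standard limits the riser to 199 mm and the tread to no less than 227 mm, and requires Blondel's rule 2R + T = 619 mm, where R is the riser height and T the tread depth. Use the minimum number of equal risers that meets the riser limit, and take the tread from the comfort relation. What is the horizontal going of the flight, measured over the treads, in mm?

2418 / 199 = 12.151 → round up to 13 risers.
R = 2418 ÷ 13 = 186 mm.
From 2R + T = 619: T = 619 − 372 = 247 mm.
13 risers give 12 treads; going = 12 × 247 = 2964 mm.

2964 mm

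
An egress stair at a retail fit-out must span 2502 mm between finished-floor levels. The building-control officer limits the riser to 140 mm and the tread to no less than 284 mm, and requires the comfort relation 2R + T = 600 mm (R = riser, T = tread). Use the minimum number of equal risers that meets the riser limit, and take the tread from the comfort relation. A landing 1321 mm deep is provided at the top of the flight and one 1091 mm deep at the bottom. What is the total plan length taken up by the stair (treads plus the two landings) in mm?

7886 mm

At most 140 each: 2502/140 = 17.87, giving 18 risers.
Each riser is 2502/18 = 139 mm (≤ 140 mm).
Tread T = 600 − 2 × 139 = 322 mm (≥ 284 mm).
Treads = 18 − 1 = 17; going = 17 × 322 = 5474 mm.
Add landings: 5474 + 1321 + 1091 = 7886 mm.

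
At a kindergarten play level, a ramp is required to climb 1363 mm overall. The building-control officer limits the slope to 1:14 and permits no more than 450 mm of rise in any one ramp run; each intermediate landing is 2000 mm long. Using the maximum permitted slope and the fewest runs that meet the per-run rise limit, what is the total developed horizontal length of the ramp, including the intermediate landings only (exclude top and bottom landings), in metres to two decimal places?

25.08 m

1363 / 450 = 3.03, so 4 ramp runs are needed. That means 3 intermediate landings.
Horizontal run for 1363 mm of rise at 1:14 is 1363 × 14 = 19082 mm.
3 intermediate landings contribute 3 × 2000 = 6000 mm.
Total developed length = 19082 + 6000 = 25082 mm.
= 25.08 m.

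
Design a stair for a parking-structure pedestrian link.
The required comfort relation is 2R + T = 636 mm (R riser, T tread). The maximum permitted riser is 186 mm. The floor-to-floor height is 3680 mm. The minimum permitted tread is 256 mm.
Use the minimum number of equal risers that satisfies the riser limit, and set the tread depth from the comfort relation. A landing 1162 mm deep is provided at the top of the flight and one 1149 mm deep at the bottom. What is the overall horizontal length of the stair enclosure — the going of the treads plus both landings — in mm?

3680 / 186 = 19.785 → round up to 20 risers.
Riser R = 3680 / 20 = 184 mm, within the 186 mm limit.
T = 636 − 2·184 = 268 mm, which satisfies the 256 mm minimum.
Treads = 20 − 1 = 19; going = 19 × 268 = 5092 mm.
Add landings: 5092 + 1162 + 1149 = 7403 mm.

7403 mm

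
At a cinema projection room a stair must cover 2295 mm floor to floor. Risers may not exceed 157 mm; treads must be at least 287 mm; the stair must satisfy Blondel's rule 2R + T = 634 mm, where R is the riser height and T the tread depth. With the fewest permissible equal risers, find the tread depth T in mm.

328 mm

2295 / 157 = 14.62, so 15 risers are needed.
Riser R = 2295 / 15 = 153 mm, within the 157 mm limit.
T = 634 − 2·153 = 328 mm, which satisfies the 287 mm minimum.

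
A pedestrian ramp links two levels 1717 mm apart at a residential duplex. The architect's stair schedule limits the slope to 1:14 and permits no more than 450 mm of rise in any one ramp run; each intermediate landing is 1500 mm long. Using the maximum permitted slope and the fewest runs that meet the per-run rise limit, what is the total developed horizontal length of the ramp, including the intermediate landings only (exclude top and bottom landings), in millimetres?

28538 mm

⌈1717/450⌉ = 4 ramp runs. That means 3 intermediate landings.
Horizontal run for 1717 mm of rise at 1:14 is 1717 × 14 = 24038 mm.
3 intermediate landings contribute 3 × 1500 = 4500 mm.
Total developed length = 24038 + 4500 = 28538 mm.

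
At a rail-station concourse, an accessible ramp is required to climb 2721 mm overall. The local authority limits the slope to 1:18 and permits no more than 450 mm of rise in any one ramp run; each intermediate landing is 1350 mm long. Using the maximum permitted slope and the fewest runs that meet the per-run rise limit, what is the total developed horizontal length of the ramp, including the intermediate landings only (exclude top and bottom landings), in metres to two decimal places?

57.08 m

⌈2721/450⌉ = 7 ramp runs. That means 6 intermediate landings.
Horizontal run for 2721 mm of rise at 1:18 is 2721 × 18 = 48978 mm.
6 intermediate landings contribute 6 × 1350 = 8100 mm.
Total developed length = 48978 + 8100 = 57078 mm.
= 57.08 m.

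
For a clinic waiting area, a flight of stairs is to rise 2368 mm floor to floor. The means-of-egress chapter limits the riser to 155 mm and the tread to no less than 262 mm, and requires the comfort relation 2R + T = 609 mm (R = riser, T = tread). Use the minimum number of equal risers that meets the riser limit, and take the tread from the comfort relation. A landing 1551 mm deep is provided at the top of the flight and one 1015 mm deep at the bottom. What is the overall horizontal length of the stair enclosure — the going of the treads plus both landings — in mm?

7261 mm

At most 155 each: 2368/155 = 15.28, giving 16 risers.
Each riser is 2368/16 = 148 mm (≤ 155 mm).
T = 609 − 2·148 = 313 mm, which satisfies the 262 mm minimum.
16 risers give 15 treads; going = 15 × 313 = 4695 mm.
Enclosure = 4695 + 1551 + 1015 = 7261 mm.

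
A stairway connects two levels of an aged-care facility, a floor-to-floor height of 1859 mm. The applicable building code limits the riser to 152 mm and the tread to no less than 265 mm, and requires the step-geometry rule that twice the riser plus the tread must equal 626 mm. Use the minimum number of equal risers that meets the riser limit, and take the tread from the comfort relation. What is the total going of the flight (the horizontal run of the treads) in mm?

1859 / 152 = 12.230 → round up to 13 risers.
R = 1859 ÷ 13 = 143 mm.
From 2R + T = 626: T = 626 − 286 = 340 mm.
Treads = 13 − 1 = 12; going = 12 × 340 = 4080 mm.

4080 mm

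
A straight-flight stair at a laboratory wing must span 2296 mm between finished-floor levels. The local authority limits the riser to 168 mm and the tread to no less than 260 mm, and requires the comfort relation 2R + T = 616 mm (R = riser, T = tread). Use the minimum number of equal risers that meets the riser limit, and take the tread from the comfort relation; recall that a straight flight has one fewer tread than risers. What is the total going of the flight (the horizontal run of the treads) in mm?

⌈2296/168⌉ = 14 risers.
R = 2296 ÷ 14 = 164 mm.
From 2R + T = 616: T = 616 − 328 = 288 mm.
Going = (14 − 1) × 288 = 3744 mm.

3744 mm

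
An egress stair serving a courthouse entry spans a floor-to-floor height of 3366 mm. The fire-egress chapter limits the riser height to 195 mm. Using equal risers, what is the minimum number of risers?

3366 / 195 = 17.26, so 18 risers are needed.

18 risers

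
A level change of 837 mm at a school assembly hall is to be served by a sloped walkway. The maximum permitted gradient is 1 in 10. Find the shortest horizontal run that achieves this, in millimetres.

8370 mm

At 1:10 the run is 10 × 837 = 8370 mm.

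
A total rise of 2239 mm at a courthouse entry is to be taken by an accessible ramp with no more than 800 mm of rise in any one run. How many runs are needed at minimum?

⌈2239/800⌉ = 3 ramp runs.

3 runs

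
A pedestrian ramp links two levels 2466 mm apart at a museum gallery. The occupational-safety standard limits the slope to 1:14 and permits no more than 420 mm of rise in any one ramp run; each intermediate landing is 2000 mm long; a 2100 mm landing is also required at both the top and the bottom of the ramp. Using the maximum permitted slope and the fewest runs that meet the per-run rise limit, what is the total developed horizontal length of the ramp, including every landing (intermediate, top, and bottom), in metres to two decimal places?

2466 / 420 = 5.87, so 6 ramp runs are needed. That means 5 intermediate landings.
Horizontal run for 2466 mm of rise at 1:14 is 2466 × 14 = 34524 mm.
5 intermediate landings contribute 5 × 2000 = 10000 mm.
Top and bottom landings: 2 × 2100 = 4200 mm.
Total = 34524 + 10000 + 4200 = 48724 mm.
= 48.72 m.

48.72 m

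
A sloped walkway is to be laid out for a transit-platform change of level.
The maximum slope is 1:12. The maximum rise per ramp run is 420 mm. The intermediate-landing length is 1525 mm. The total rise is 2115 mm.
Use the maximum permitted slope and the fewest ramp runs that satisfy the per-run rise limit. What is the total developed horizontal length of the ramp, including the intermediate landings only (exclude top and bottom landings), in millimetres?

2115 / 420 = 5.04, so 6 ramp runs are needed. That means 5 intermediate landings.
Horizontal run for 2115 mm of rise at 1:12 is 2115 × 12 = 25380 mm.
5 intermediate landings contribute 5 × 1525 = 7625 mm.
Total developed length = 25380 + 7625 = 33005 mm.

33005 mm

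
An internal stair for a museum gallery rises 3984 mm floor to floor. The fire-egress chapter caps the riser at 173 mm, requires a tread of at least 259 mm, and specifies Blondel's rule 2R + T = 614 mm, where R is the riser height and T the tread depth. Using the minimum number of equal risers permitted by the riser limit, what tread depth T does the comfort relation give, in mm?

282 mm

At most 173 each: 3984/173 = 23.03, giving 24 risers.
Each riser is 3984/24 = 166 mm (≤ 173 mm).
T = 614 − 2·166 = 282 mm, which satisfies the 259 mm minimum.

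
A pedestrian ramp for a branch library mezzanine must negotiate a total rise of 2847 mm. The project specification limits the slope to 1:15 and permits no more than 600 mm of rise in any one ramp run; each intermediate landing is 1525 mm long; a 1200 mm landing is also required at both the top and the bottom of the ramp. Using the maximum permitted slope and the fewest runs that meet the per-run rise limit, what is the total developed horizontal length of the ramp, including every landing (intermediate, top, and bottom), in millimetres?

51205 mm

2847 / 600 = 4.75, so 5 ramp runs are needed. That means 4 intermediate landings.
Horizontal run for 2847 mm of rise at 1:15 is 2847 × 15 = 42705 mm.
Intermediate landings: 4 × 1525 = 6100 mm.
Top and bottom landings: 2 × 1200 = 2400 mm.
Total = 42705 + 6100 + 2400 = 51205 mm.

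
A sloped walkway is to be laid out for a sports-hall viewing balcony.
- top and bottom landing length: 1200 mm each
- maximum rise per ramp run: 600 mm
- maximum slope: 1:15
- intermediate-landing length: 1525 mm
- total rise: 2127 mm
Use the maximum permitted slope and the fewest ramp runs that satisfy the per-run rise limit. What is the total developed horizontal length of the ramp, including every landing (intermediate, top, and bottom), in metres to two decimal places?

38.88 m

⌈2127/600⌉ = 4 ramp runs. That means 3 intermediate landings.
Horizontal run for 2127 mm of rise at 1:15 is 2127 × 15 = 31905 mm.
Intermediate landings: 3 × 1525 = 4575 mm.
Top and bottom landings: 2 × 1200 = 2400 mm.
Total = 31905 + 4575 + 2400 = 38880 mm.
= 38.88 m.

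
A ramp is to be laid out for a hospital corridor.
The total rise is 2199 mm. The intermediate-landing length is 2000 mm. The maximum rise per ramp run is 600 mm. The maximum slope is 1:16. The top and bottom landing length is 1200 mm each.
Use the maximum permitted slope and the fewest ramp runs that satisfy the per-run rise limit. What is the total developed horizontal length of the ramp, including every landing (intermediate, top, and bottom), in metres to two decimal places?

2199 / 600 = 3.665 → round up to 4 ramp runs. That means 3 intermediate landings.
Ramp run (horizontal) at 1:16: 2199 × 16 = 35184 mm.
3 intermediate landings contribute 3 × 2000 = 6000 mm.
Top and bottom landings: 2 × 1200 = 2400 mm.
Total = 35184 + 6000 + 2400 = 43584 mm.
= 43.58 m.

43.58 m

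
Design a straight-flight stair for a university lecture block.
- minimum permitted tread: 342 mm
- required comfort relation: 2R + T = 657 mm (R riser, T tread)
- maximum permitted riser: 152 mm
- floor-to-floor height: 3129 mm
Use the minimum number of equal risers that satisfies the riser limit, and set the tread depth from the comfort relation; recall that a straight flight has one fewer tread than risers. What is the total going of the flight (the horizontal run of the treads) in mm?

7180 mm

⌈3129/152⌉ = 21 risers.
Riser R = 3129 / 21 = 149 mm, within the 152 mm limit.
T = 657 − 2·149 = 359 mm, which satisfies the 342 mm minimum.
Going = (21 − 1) × 359 = 7180 mm.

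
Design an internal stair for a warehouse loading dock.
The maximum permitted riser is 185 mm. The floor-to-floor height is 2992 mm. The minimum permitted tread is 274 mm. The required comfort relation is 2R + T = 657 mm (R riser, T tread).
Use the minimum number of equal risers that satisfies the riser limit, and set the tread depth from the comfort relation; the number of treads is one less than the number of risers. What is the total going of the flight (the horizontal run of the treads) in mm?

⌈2992/185⌉ = 17 risers.
Each riser is 2992/17 = 176 mm (≤ 185 mm).
T = 657 − 2·176 = 305 mm, which satisfies the 274 mm minimum.
17 risers give 16 treads; going = 16 × 305 = 4880 mm.

4880 mm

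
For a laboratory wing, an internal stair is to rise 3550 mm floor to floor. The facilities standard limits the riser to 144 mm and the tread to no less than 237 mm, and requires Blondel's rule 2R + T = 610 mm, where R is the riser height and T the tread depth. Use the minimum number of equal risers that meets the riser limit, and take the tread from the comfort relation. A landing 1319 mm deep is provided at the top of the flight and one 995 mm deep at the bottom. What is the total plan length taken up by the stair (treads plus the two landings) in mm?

10138 mm

At most 144 each: 3550/144 = 24.65, giving 25 risers.
Riser R = 3550 / 25 = 142 mm, within the 144 mm limit.
Tread T = 610 − 2 × 142 = 326 mm (≥ 237 mm).
Going = (25 − 1) × 326 = 7824 mm.
Add landings: 7824 + 1319 + 995 = 10138 mm.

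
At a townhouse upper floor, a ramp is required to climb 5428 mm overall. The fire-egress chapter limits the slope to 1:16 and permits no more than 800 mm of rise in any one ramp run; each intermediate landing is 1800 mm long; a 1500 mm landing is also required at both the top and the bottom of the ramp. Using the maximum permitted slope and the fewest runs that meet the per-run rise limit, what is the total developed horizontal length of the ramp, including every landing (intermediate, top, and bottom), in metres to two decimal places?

5428 / 800 = 6.79, so 7 ramp runs are needed. That means 6 intermediate landings.
Horizontal run for 5428 mm of rise at 1:16 is 5428 × 16 = 86848 mm.
6 intermediate landings contribute 6 × 1800 = 10800 mm.
Top and bottom landings: 2 × 1500 = 3000 mm.
Total = 86848 + 10800 + 3000 = 100648 mm.
= 100.65 m.

100.65 m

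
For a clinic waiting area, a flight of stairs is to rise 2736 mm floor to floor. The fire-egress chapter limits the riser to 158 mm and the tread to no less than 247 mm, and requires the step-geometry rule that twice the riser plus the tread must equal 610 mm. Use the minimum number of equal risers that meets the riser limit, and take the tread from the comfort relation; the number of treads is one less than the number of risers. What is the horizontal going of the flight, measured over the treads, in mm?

5202 mm

At most 158 each: 2736/158 = 17.32, giving 18 risers.
Riser R = 2736 / 18 = 152 mm, within the 158 mm limit.
T = 610 − 2·152 = 306 mm, which satisfies the 247 mm minimum.
Going = (18 − 1) × 306 = 5202 mm.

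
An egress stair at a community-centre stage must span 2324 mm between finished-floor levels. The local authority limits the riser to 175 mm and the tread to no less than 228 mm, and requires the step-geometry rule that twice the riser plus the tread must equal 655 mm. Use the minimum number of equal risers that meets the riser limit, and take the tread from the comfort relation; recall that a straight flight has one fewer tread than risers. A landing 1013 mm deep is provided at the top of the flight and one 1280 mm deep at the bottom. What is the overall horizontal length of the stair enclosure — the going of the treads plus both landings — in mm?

6492 mm

At most 175 each: 2324/175 = 13.28, giving 14 risers.
Riser R = 2324 / 14 = 166 mm, within the 175 mm limit.
Tread T = 655 − 2 × 166 = 323 mm (≥ 228 mm).
Going = (14 − 1) × 323 = 4199 mm.
Add landings: 4199 + 1013 + 1280 = 6492 mm.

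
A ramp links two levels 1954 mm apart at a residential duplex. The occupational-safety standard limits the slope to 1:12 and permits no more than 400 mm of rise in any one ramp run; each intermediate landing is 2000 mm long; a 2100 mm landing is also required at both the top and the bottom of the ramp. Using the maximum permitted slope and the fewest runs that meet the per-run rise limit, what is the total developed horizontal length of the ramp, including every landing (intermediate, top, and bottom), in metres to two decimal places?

35.65 m

1954 / 400 = 4.88, so 5 ramp runs are needed. That means 4 intermediate landings.
Ramp run (horizontal) at 1:12: 1954 × 12 = 23448 mm.
Intermediate landings: 4 × 2000 = 8000 mm.
Top and bottom landings: 2 × 2100 = 4200 mm.
Total = 23448 + 8000 + 4200 = 35648 mm.
= 35.65 m.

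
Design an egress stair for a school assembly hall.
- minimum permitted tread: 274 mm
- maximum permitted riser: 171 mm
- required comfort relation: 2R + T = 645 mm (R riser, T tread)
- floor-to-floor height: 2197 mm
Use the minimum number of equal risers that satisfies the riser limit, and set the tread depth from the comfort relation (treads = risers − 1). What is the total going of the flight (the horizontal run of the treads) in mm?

3684 mm

2197 / 171 = 12.85, so 13 risers are needed.
R = 2197 ÷ 13 = 169 mm.
Tread T = 645 − 2 × 169 = 307 mm (≥ 274 mm).
Going = (13 − 1) × 307 = 3684 mm.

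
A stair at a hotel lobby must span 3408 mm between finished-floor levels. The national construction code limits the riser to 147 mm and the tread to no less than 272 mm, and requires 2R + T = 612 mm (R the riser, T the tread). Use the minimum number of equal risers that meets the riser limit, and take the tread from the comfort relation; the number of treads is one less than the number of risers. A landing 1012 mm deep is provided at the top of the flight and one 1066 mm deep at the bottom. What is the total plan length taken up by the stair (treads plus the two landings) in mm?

3408 / 147 = 23.184 → round up to 24 risers.
R = 3408 ÷ 24 = 142 mm.
Tread T = 612 − 2 × 142 = 328 mm (≥ 272 mm).
24 risers give 23 treads; going = 23 × 328 = 7544 mm.
Add landings: 7544 + 1012 + 1066 = 9622 mm.

9622 mm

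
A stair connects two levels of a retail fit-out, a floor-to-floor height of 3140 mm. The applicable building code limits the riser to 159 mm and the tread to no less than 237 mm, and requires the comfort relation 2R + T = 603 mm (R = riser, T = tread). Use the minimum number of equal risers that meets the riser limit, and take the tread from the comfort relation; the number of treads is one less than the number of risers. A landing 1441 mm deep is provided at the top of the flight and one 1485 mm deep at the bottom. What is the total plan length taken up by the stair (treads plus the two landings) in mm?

8417 mm

3140 / 159 = 19.748 → round up to 20 risers.
Riser R = 3140 / 20 = 157 mm, within the 159 mm limit.
Tread T = 603 − 2 × 157 = 289 mm (≥ 237 mm).
Going = (20 − 1) × 289 = 5491 mm.
Add landings: 5491 + 1441 + 1485 = 8417 mm.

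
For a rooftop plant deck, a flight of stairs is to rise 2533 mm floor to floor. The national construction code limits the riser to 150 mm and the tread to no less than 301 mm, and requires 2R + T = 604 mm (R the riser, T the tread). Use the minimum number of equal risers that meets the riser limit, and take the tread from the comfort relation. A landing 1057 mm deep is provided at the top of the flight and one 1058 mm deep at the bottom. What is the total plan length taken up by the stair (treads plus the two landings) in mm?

⌈2533/150⌉ = 17 risers.
R = 2533 ÷ 17 = 149 mm.
T = 604 − 2·149 = 306 mm, which satisfies the 301 mm minimum.
17 risers give 16 treads; going = 16 × 306 = 4896 mm.
Enclosure = 4896 + 1057 + 1058 = 7011 mm.

7011 mm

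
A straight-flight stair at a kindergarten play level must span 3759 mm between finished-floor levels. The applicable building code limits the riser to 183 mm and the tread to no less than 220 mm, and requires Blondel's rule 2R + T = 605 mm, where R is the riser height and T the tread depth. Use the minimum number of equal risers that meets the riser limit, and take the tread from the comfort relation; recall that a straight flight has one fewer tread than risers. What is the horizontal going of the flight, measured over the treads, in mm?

4940 mm

3759 / 183 = 20.54, so 21 risers are needed.
R = 3759 ÷ 21 = 179 mm.
Tread T = 605 − 2 × 179 = 247 mm (≥ 220 mm).
21 risers give 20 treads; going = 20 × 247 = 4940 mm.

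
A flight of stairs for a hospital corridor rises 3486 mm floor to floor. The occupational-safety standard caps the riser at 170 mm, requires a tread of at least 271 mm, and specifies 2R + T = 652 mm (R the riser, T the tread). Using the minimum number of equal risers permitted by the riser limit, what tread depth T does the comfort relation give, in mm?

3486 / 170 = 20.506 → round up to 21 risers.
Riser R = 3486 / 21 = 166 mm, within the 170 mm limit.
Tread T = 652 − 2 × 166 = 320 mm (≥ 271 mm).

320 mm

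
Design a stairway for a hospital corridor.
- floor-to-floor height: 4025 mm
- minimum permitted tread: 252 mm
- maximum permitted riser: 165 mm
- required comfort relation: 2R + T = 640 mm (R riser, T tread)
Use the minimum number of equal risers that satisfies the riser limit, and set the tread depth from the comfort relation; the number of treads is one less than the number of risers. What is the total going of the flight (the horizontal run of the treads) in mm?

7632 mm

⌈4025/165⌉ = 25 risers.
R = 4025 ÷ 25 = 161 mm.
Tread T = 640 − 2 × 161 = 318 mm (≥ 252 mm).
Treads = 25 − 1 = 24; going = 24 × 318 = 7632 mm.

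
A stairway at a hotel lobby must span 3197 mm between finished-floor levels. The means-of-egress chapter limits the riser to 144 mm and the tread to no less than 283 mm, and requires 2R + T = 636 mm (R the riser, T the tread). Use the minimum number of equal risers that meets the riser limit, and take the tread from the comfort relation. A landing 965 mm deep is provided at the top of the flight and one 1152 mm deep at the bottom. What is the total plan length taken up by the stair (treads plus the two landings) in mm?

9993 mm

3197 / 144 = 22.20, so 23 risers are needed.
R = 3197 ÷ 23 = 139 mm.
From 2R + T = 636: T = 636 − 278 = 358 mm.
23 risers give 22 treads; going = 22 × 358 = 7876 mm.
Add landings: 7876 + 965 + 1152 = 9993 mm.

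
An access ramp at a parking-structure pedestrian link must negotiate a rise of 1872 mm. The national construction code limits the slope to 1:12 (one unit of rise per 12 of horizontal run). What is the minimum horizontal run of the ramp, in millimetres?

Run = rise × 12 = 1872 × 12 = 22464 mm.

22464 mm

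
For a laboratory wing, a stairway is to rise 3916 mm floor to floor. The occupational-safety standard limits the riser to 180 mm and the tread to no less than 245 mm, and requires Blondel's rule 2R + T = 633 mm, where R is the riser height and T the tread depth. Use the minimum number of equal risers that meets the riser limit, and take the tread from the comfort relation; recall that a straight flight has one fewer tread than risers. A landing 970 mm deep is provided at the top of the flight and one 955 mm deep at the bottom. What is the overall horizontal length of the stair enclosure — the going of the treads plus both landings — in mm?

⌈3916/180⌉ = 22 risers.
Riser R = 3916 / 22 = 178 mm, within the 180 mm limit.
T = 633 − 2·178 = 277 mm, which satisfies the 245 mm minimum.
Treads = 22 − 1 = 21; going = 21 × 277 = 5817 mm.
Add landings: 5817 + 970 + 955 = 7742 mm.

7742 mm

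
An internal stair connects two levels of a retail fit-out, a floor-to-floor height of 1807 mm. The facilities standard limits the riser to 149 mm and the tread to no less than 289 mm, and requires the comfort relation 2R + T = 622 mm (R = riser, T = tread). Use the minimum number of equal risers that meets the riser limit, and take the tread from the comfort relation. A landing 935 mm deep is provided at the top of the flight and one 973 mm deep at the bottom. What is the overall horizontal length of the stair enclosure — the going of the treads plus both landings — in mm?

At most 149 each: 1807/149 = 12.13, giving 13 risers.
Riser R = 1807 / 13 = 139 mm, within the 149 mm limit.
From 2R + T = 622: T = 622 − 278 = 344 mm.
Going = (13 − 1) × 344 = 4128 mm.
Add landings: 4128 + 935 + 973 = 6036 mm.

6036 mm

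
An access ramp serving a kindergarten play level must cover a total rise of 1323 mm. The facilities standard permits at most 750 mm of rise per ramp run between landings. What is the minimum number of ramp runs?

⌈1323/750⌉ = 2 ramp runs.

2 runs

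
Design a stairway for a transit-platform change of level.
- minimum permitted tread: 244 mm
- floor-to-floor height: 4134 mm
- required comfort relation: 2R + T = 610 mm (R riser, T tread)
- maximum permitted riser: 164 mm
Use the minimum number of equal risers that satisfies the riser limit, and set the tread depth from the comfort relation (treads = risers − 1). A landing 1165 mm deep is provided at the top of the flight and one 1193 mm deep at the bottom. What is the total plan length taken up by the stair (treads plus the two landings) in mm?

9658 mm

⌈4134/164⌉ = 26 risers.
R = 4134 ÷ 26 = 159 mm.
T = 610 − 2·159 = 292 mm, which satisfies the 244 mm minimum.
Going = (26 − 1) × 292 = 7300 mm.
Add landings: 7300 + 1165 + 1193 = 9658 mm.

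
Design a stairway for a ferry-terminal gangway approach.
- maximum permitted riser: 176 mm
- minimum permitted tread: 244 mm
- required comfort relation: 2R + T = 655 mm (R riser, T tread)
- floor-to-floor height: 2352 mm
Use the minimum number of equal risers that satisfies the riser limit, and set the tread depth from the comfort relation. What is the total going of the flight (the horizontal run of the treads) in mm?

⌈2352/176⌉ = 14 risers.
Each riser is 2352/14 = 168 mm (≤ 176 mm).
From 2R + T = 655: T = 655 − 336 = 319 mm.
Treads = 14 − 1 = 13; going = 13 × 319 = 4147 mm.

4147 mm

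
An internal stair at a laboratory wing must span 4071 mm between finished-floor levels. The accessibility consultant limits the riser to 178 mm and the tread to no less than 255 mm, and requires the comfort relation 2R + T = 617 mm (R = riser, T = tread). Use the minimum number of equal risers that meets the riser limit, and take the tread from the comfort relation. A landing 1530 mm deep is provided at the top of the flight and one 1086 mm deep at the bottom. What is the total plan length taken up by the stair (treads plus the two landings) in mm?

At most 178 each: 4071/178 = 22.87, giving 23 risers.
Each riser is 4071/23 = 177 mm (≤ 178 mm).
T = 617 − 2·177 = 263 mm, which satisfies the 255 mm minimum.
Treads = 23 − 1 = 22; going = 22 × 263 = 5786 mm.
Add landings: 5786 + 1530 + 1086 = 8402 mm.

8402 mm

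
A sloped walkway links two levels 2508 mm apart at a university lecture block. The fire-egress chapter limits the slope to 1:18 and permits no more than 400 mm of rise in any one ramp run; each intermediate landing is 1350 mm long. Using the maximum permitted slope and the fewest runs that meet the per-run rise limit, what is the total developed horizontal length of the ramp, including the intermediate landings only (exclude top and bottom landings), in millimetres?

2508 / 400 = 6.27, so 7 ramp runs are needed. That means 6 intermediate landings.
Horizontal run for 2508 mm of rise at 1:18 is 2508 × 18 = 45144 mm.
6 intermediate landings contribute 6 × 1350 = 8100 mm.
Total developed length = 45144 + 8100 = 53244 mm.

53244 mm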